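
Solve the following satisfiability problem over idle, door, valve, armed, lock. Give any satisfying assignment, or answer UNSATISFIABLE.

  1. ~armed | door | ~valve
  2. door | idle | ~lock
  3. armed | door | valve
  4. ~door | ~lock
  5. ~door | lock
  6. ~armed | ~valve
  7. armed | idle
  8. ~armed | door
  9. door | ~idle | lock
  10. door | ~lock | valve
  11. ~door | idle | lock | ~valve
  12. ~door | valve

idle = True, door = False, valve = True, armed = False, lock = True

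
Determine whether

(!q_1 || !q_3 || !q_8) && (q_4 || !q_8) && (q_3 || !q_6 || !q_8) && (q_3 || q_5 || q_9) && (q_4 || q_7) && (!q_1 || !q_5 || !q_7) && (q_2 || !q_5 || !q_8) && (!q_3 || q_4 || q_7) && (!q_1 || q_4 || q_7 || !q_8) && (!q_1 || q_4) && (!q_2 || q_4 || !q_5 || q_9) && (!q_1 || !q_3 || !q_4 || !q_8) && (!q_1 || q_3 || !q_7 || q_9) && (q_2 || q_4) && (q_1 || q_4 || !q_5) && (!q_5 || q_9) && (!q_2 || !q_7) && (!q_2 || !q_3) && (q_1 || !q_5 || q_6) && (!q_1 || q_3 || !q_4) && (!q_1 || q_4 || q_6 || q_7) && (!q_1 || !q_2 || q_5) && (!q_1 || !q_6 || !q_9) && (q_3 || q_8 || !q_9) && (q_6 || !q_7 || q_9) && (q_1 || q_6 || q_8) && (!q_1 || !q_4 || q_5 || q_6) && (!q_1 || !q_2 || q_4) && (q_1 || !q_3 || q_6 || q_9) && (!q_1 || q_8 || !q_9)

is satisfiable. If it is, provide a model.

Set q_1 = False.
Set q_2 = False.
  then (q_2 || q_4) forces q_4 = True.
Set q_3 = True.
Set q_5 = True.
  then (q_2 || !q_5 || !q_8) forces q_8 = False.
  then (!q_5 || q_9) forces q_9 = True.
  then (q_1 || !q_5 || q_6) forces q_6 = True.
Set q_7 = False.
All clauses satisfied.

q_1 = False, q_2 = False, q_3 = True, q_4 = True, q_5 = True, q_6 = True, q_7 = False, q_8 = False, q_9 = True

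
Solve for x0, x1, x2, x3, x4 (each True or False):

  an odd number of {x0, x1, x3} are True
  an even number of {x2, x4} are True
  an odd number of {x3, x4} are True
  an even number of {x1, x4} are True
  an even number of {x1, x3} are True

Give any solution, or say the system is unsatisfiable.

No satisfying assignment exists.

Adding constraints 3, 4, 5 mod 2: every variable appears an even number of times on the left, so the left side is 0.
But the right sides sum to 1 (mod 2). 0 ≠ 1 — the system is inconsistent.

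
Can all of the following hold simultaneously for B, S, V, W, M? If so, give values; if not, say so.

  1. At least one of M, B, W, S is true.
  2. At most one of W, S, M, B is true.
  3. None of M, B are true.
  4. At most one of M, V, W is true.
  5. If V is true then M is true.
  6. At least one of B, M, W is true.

B = False; S = False; V = False; W = True; M = False

  (1) {M, B, W, S}: 1 true — at least one ✓
  (2) {W, S, M, B}: 1 true — at most one ✓
  (3) {M, B}: 0 true — none ✓
  (4) {M, V, W}: 1 true — at most one ✓
  (5) V=F ⇒ M: vacuous ✓
  (6) {B, M, W}: 1 true — at least one ✓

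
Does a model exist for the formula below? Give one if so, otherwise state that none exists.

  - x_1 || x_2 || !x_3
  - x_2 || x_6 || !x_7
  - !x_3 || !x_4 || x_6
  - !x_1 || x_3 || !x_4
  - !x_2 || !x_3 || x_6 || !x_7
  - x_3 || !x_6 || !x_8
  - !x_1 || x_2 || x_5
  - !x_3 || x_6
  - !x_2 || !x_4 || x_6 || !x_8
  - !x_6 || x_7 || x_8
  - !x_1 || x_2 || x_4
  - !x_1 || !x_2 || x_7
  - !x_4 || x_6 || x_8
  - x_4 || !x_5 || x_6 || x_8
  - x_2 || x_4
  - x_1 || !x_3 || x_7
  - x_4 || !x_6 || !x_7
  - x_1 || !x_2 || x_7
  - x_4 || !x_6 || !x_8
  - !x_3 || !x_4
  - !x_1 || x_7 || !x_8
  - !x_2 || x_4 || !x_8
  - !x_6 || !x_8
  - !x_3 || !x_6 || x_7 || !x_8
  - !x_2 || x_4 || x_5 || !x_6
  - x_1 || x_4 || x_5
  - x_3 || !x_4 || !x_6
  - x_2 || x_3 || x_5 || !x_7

Set x_1 = False.
Set x_2 = False.
  then (x_1 || x_2 || !x_3) forces x_3 = False.
  then (x_2 || x_4) forces x_4 = True.
  then (x_3 || !x_4 || !x_6) forces x_6 = False.
  then (x_2 || x_6 || !x_7) forces x_7 = False.
  then (!x_4 || x_6 || x_8) forces x_8 = True.
Set x_5 = False.
All clauses satisfied.

x_1=F, x_2=F, x_3=F, x_4=T, x_5=F, x_6=F, x_7=F, x_8=T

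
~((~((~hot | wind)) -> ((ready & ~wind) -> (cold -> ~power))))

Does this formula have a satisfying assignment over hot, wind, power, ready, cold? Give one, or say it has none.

hot = True, wind = False, power = True, ready = True, cold = True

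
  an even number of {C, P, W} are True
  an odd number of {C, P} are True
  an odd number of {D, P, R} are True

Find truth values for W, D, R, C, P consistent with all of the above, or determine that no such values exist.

W = True, D = True, R = False, C = True, P = False

{C, P, W}: 2 true → even ✓
{C, P}: 1 true → odd ✓
{D, P, R}: 1 true → odd ✓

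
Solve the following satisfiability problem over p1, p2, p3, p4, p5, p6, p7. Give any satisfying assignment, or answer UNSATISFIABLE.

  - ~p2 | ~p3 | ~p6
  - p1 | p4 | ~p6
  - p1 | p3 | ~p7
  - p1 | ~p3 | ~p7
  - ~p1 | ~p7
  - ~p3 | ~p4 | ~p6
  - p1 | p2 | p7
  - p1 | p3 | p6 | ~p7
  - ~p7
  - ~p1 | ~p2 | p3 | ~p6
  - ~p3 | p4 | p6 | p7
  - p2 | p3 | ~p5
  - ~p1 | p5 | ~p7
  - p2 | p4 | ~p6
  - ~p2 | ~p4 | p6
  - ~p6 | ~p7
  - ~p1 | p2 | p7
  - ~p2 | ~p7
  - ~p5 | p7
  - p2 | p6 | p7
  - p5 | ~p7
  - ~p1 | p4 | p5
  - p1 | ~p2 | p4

Unit clause (~p7) forces p7 = False.
In (~p5 | p7) only ~p5 is left, so p5 = False.
Try p1 = True:
  (~p1 | p2 | p7) forces p2 = True.
  (~p1 | p4 | p5) forces p4 = True.
  (~p2 | ~p4 | p6) forces p6 = True.
  (~p2 | ~p3 | ~p6) forces p3 = False.
  clause (~p1 | ~p2 | p3 | ~p6) is falsified — backtrack.
So p1 = False.
  then (p1 | p2 | p7) forces p2 = True.
  then (p1 | ~p2 | p4) forces p4 = True.
  then (~p2 | ~p4 | p6) forces p6 = True.
  then (~p2 | ~p3 | ~p6) forces p3 = False.
All clauses satisfied.

p1 = False; p2 = True; p3 = False; p4 = True; p5 = False; p6 = True; p7 = False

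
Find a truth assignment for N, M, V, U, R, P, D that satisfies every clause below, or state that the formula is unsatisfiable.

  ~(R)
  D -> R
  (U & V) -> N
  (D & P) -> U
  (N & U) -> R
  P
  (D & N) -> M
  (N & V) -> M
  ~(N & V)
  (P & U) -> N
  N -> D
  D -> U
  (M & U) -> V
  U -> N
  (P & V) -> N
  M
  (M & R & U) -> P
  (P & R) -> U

N: False, M: True, V: False, U: False, R: False, P: True, D: False

Unit clause (M) forces M = True.
Unit clause (~R) forces R = False.
In (~D | R) only ~D is left, so D = False.
Unit clause (P) forces P = True.
In (D | ~N) only ~N is left, so N = False.
In (N | ~U) only ~U is left, so U = False.
In (N | ~P | ~V) only ~V is left, so V = False.
All clauses satisfied.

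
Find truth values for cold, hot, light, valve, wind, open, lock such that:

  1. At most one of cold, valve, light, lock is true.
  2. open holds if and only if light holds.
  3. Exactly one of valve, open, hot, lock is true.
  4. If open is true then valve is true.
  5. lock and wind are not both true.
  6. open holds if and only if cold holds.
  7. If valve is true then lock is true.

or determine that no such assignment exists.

cold = False; hot = True; light = False; valve = False; wind = False; open = False; lock = False

  (1) {cold, valve, light, lock}: 0 true — at most one ✓
  (2) open=F, light=F — same ✓
  (3) {valve, open, hot, lock}: 1 true — exactly one ✓
  (4) open=F ⇒ valve: vacuous ✓
  (5) lock=F, wind=F — not both ✓
  (6) open=F, cold=F — same ✓
  (7) valve=F ⇒ lock: vacuous ✓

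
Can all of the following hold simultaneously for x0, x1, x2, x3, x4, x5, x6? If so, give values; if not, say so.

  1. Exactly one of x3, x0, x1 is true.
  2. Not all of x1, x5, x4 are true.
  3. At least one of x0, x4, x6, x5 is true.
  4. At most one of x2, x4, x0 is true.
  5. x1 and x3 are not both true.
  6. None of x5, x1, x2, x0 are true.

x0=F, x1=F, x2=F, x3=T, x4=T, x5=F, x6=F

  (1) {x3, x0, x1}: 1 true — exactly one ✓
  (2) {x1, x5, x4}: 1/3 true — not all ✓
  (3) {x0, x4, x6, x5}: 1 true — at least one ✓
  (4) {x2, x4, x0}: 1 true — at most one ✓
  (5) x1=F, x3=T — not both ✓
  (6) {x5, x1, x2, x0}: 0 true — none ✓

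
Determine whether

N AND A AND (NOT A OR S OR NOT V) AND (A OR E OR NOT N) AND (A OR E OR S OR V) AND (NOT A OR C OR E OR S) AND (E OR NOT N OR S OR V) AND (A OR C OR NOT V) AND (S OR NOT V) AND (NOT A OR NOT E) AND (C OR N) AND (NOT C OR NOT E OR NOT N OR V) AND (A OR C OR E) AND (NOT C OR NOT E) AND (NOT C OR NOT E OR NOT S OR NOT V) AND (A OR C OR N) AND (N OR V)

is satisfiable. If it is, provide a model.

V=F; N=T; S=T; A=T; C=T; E=F

Unit clause (N) forces N = True.
Unit clause (A) forces A = True.
In (NOT A OR NOT E) only NOT E is left, so E = False.
Set V = False.
  then (E OR NOT N OR S OR V) forces S = True.
Set C = True.
All clauses satisfied.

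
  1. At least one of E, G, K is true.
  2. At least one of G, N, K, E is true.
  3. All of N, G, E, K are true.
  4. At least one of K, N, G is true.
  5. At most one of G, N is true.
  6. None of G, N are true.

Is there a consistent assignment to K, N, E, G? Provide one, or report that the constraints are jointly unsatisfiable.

Case N = True:
  Constraint (6) is violated (N=T) — contradiction.
Case N = False:
  Constraint (3) is violated (N=F) — contradiction.
Both cases fail — unsatisfiable.

No satisfying assignment exists.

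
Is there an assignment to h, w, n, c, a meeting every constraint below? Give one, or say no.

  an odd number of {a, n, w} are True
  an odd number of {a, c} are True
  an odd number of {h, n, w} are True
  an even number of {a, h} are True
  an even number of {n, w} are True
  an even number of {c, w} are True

h = True, w = False, n = False, c = False, a = True

{a, n, w}: 1 true → odd ✓
{a, c}: 1 true → odd ✓
{h, n, w}: 1 true → odd ✓
{a, h}: 2 true → even ✓
{n, w}: 0 true → even ✓
{c, w}: 0 true → even ✓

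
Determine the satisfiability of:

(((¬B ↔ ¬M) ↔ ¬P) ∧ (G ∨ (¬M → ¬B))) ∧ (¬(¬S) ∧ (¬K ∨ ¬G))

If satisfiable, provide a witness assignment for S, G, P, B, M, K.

S: True, G: False, P: False, B: False, M: False, K: False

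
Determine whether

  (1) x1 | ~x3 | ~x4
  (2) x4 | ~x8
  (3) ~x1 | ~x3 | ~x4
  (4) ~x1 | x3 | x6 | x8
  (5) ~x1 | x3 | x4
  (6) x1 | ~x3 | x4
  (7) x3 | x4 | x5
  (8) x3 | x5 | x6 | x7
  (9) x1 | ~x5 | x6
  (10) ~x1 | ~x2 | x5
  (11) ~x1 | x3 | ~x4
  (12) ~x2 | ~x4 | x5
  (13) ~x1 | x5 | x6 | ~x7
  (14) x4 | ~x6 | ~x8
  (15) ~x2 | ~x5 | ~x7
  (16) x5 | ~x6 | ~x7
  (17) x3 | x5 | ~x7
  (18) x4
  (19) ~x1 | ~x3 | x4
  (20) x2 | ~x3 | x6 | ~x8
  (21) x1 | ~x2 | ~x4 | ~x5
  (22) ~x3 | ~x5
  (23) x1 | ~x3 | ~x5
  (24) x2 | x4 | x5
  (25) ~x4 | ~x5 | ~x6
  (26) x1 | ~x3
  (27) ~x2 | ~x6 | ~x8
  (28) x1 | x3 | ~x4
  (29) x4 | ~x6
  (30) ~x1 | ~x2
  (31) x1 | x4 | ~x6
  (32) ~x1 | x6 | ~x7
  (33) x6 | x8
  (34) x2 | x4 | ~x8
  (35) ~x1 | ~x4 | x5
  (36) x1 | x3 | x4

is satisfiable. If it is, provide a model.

Unsatisfiable — no assignment works.

Case x1 = True:
  (x4) forces x4 = True.
  (~x1 | ~x3 | ~x4) forces x3 = False.
  Clause (~x1 | x3 | ~x4) is falsified — contradiction.
Case x1 = False:
  (x4) forces x4 = True.
  (x1 | ~x3 | ~x4) forces x3 = False.
  Clause (x1 | x3 | ~x4) is falsified — contradiction.
Both cases fail, so the formula is unsatisfiable.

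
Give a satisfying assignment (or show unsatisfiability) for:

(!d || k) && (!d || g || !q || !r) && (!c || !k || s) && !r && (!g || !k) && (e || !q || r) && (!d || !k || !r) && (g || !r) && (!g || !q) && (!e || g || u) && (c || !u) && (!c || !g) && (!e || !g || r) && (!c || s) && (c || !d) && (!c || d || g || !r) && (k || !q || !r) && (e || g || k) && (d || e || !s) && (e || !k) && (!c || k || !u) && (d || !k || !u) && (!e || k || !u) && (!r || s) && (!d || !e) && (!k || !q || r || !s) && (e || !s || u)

d=F, s=F, q=F, k=F, c=F, g=T, r=F, e=F, u=F

Unit clause (!r) forces r = False.
Set d = False.
Set s = False.
  then (!c || s) forces c = False.
  then (c || !u) forces u = False.
Set q = False.
Try k = True:
  (!g || !k) forces g = False.
  (!e || g || u) forces e = False.
  clause (e || !k) is falsified — backtrack.
So k = False.
Set g = True.
  then (!e || !g || r) forces e = False.
All clauses satisfied.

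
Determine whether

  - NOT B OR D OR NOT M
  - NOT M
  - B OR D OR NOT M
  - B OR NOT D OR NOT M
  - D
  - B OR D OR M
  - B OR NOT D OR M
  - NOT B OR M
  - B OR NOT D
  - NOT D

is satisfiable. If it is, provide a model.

Case D = True:
  Clause (NOT D) is falsified — contradiction.
Case D = False:
  Clause (D) is falsified — contradiction.
Both cases fail, so the formula is unsatisfiable.

Unsatisfiable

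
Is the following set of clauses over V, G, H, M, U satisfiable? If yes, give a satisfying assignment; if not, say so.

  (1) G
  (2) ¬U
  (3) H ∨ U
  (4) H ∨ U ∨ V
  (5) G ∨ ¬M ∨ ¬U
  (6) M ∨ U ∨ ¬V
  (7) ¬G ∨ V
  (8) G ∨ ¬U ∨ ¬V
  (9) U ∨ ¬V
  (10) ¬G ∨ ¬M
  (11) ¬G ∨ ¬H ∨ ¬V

The formula is unsatisfiable.

Case V = True:
  (G) forces G = True.
  (¬U) forces U = False.
  Clause (U ∨ ¬V) is falsified — contradiction.
Case V = False:
  (G) forces G = True.
  Clause (¬G ∨ V) is falsified — contradiction.
Both cases fail, so the formula is unsatisfiable.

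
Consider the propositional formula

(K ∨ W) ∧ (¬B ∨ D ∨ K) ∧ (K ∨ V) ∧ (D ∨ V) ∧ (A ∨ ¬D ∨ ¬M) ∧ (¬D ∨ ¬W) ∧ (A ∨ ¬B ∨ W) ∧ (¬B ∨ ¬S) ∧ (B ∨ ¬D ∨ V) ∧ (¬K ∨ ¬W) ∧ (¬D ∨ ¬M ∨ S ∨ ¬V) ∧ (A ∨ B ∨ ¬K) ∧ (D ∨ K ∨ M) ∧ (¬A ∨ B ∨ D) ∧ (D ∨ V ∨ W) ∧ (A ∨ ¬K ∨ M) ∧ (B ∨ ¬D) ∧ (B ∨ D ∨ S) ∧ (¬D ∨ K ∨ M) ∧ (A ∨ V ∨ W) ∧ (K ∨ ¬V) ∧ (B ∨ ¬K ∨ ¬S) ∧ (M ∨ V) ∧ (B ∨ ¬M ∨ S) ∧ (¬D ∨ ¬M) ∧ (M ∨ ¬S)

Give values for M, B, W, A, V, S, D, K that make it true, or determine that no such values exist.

M: False; B: True; W: False; A: True; V: True; S: False; D: False; K: True

Set M = False.
  then (M ∨ V) forces V = True.
  then (M ∨ ¬S) forces S = False.
  then (K ∨ ¬V) forces K = True.
  then (¬K ∨ ¬W) forces W = False.
  then (A ∨ ¬K ∨ M) forces A = True.
Try B = False:
  (¬A ∨ B ∨ D) forces D = True.
  clause (B ∨ ¬D) is falsified — backtrack.
So B = True.
Set D = False.
All clauses satisfied.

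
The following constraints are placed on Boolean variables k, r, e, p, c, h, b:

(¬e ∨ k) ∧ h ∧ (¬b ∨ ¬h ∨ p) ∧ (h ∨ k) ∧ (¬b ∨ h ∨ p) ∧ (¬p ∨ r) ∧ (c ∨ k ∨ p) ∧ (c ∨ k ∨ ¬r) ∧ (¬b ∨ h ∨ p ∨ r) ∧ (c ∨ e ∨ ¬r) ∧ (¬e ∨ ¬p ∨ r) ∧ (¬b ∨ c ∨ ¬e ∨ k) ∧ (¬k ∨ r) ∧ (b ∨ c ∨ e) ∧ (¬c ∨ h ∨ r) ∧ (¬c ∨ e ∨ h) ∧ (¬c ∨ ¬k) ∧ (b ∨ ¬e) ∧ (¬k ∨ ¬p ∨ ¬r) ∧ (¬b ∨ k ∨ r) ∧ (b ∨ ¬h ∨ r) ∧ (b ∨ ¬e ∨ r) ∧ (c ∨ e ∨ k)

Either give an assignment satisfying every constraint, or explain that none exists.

k: False, r: True, e: False, p: False, c: True, h: True, b: False

Unit clause (h) forces h = True.
Set k = False.
  then (¬e ∨ k) forces e = False.
  then (c ∨ e ∨ k) forces c = True.
Try r = False:
  (¬p ∨ r) forces p = False.
  (¬b ∨ ¬h ∨ p) forces b = False.
  clause (b ∨ ¬h ∨ r) is falsified — backtrack.
So r = True.
Set p = False.
  then (¬b ∨ ¬h ∨ p) forces b = False.
All clauses satisfied.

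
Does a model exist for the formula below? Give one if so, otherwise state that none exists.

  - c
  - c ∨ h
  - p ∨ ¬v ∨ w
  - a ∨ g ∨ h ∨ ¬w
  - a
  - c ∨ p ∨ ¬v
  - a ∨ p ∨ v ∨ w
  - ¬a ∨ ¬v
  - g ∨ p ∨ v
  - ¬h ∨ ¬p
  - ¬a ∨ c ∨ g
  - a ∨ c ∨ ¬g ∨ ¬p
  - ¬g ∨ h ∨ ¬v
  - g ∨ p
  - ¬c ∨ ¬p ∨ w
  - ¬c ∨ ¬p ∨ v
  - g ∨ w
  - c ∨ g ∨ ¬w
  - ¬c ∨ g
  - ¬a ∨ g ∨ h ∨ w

a=T, h=T, c=T, g=T, v=F, p=F, w=T

Unit clause (c) forces c = True.
Unit clause (a) forces a = True.
In (¬a ∨ ¬v) only ¬v is left, so v = False.
In (¬c ∨ ¬p ∨ v) only ¬p is left, so p = False.
In (¬c ∨ g) only g is left, so g = True.
Set h = True.
Set w = True.
All clauses satisfied.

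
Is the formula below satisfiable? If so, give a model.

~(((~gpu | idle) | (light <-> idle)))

gpu=T; idle=F; light=T

  ~(((~gpu | idle) | (light <-> idle))) = True
    (~gpu | idle) | (light <-> idle) = False
      ~gpu | idle = False
        ~gpu = False
      light <-> idle = False
The formula evaluates to True.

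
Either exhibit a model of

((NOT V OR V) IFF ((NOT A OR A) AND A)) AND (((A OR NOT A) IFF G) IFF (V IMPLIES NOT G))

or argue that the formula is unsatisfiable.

A = True, G = True, V = False

  (NOT V OR V) IFF ((NOT A OR A) AND A) = True
    NOT V OR V = True
      NOT V = True
    (NOT A OR A) AND A = True
      NOT A OR A = True
        NOT A = False
  ((A OR NOT A) IFF G) IFF (V IMPLIES NOT G) = True
    (A OR NOT A) IFF G = True
      A OR NOT A = True
        NOT A = False
    V IMPLIES NOT G = True
      NOT G = False
Both conjuncts True, so the formula holds.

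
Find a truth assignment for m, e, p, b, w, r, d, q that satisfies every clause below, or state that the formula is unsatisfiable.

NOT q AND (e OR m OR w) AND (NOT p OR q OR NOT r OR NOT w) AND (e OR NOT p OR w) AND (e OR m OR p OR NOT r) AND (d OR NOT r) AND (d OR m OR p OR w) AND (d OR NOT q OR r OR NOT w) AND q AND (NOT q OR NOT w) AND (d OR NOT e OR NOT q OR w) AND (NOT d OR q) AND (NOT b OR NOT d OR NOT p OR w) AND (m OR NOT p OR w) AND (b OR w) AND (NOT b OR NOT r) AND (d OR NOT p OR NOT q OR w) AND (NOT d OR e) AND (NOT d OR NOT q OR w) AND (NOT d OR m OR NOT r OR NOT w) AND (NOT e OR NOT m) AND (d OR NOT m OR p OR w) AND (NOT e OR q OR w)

Case q = True:
  Clause (NOT q) is falsified — contradiction.
Case q = False:
  Clause (q) is falsified — contradiction.
Both cases fail, so the formula is unsatisfiable.

No satisfying assignment exists.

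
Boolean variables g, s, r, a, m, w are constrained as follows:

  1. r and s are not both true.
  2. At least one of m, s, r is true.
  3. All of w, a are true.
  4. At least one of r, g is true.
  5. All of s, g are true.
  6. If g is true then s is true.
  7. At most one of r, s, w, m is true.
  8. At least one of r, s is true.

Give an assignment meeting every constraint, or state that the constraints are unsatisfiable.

No satisfying assignment exists.

Case a = True:
  (3) forces w = True.
  (5) forces s = True.
  Constraint (7) is violated (s=T, w=T) — contradiction.
Case a = False:
  Constraint (3) is violated (a=F) — contradiction.
Both cases fail — unsatisfiable.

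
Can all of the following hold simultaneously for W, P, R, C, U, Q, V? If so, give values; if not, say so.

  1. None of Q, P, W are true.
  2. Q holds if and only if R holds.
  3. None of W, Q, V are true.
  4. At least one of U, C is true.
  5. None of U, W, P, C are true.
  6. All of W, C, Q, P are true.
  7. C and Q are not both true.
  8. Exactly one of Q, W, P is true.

The formula is unsatisfiable.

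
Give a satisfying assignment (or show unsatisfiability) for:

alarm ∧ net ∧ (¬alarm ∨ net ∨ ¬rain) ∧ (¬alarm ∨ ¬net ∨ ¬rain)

net=T, rain=F, alarm=T

Unit clause (alarm) forces alarm = True.
Unit clause (net) forces net = True.
In (¬alarm ∨ ¬net ∨ ¬rain) only ¬rain is left, so rain = False.
All clauses satisfied.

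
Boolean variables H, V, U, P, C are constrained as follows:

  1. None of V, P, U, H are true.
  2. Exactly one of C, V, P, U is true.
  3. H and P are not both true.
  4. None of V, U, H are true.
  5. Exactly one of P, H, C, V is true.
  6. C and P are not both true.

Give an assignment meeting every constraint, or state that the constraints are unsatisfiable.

H=F; V=F; U=F; P=F; C=T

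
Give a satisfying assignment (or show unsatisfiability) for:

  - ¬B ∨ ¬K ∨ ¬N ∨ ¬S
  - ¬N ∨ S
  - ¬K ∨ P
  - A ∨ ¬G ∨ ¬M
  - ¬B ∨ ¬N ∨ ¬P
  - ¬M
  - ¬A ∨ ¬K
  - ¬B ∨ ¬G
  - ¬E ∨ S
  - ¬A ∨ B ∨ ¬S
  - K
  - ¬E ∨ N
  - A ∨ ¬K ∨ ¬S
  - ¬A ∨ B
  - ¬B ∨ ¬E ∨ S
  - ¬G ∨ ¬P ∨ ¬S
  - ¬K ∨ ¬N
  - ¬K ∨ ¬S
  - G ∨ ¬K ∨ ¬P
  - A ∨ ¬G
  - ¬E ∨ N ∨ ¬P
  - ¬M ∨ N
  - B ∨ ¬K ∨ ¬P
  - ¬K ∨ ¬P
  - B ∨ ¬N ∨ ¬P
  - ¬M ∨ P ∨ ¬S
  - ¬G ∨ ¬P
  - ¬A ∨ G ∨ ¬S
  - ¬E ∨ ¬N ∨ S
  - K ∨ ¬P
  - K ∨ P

Unsatisfiable

Case K = True:
  (¬K ∨ P) forces P = True.
  Clause (¬K ∨ ¬P) is falsified — contradiction.
Case K = False:
  Clause (K) is falsified — contradiction.
Both cases fail, so the formula is unsatisfiable.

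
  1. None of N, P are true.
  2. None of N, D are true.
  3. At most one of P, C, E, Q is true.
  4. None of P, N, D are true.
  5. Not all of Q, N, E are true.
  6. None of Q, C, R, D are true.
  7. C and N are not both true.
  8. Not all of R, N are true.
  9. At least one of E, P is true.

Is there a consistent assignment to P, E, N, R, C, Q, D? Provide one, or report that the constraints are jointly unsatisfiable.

P = False, E = True, N = False, R = False, C = False, Q = False, D = False

  (1) {N, P}: 0 true — none ✓
  (2) {N, D}: 0 true — none ✓
  (3) {P, C, E, Q}: 1 true — at most one ✓
  (4) {P, N, D}: 0 true — none ✓
  (5) {Q, N, E}: 1/3 true — not all ✓
  (6) {Q, C, R, D}: 0 true — none ✓
  (7) C=F, N=F — not both ✓
  (8) {R, N}: 0/2 true — not all ✓
  (9) {E, P}: 1 true — at least one ✓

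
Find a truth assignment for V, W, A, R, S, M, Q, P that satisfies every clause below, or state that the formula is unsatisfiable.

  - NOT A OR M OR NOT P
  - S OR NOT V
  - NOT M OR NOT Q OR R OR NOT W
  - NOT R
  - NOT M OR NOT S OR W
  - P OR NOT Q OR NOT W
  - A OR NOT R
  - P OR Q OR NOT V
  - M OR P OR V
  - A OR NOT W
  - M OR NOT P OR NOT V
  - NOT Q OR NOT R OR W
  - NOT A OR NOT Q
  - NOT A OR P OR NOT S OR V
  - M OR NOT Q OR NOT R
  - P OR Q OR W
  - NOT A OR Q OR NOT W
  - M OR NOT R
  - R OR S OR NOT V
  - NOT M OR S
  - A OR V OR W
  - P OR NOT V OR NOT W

Unit clause (NOT R) forces R = False.
Set V = True.
  then (S OR NOT V) forces S = True.
Set W = False.
  then (NOT M OR NOT S OR W) forces M = False.
  then (M OR NOT P OR NOT V) forces P = False.
  then (P OR Q OR W) forces Q = True.
  then (NOT A OR NOT Q) forces A = False.
All clauses satisfied.

V=T; W=F; A=F; R=F; S=T; M=F; Q=T; P=F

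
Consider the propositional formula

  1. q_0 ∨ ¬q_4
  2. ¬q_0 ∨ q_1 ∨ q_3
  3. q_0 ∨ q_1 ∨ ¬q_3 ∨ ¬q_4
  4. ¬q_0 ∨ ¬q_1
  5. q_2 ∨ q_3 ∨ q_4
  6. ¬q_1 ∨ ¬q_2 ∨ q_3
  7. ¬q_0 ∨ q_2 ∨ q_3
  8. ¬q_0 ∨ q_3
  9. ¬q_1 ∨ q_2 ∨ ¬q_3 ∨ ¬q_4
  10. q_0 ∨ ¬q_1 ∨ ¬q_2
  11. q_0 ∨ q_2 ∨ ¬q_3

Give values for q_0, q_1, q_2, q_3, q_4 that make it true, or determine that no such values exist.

q_0 = False, q_1 = False, q_2 = True, q_3 = False, q_4 = False

Set q_0 = False.
  then (q_0 ∨ ¬q_4) forces q_4 = False.
Try q_1 = True:
  (q_0 ∨ ¬q_1 ∨ ¬q_2) forces q_2 = False.
  (q_2 ∨ q_3 ∨ q_4) forces q_3 = True.
  clause (q_0 ∨ q_2 ∨ ¬q_3) is falsified — backtrack.
So q_1 = False.
Set q_2 = True.
Set q_3 = False.
All clauses satisfied.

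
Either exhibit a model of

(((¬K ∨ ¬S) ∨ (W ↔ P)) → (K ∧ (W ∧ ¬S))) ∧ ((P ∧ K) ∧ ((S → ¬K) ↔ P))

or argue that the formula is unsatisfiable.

K=T; W=T; S=F; P=T

  ((¬K ∨ ¬S) ∨ (W ↔ P)) → (K ∧ (W ∧ ¬S)) = True
    (¬K ∨ ¬S) ∨ (W ↔ P) = True
      ¬K ∨ ¬S = True
        ¬K = False
        ¬S = True
      W ↔ P = True
    K ∧ (W ∧ ¬S) = True
      W ∧ ¬S = True
        ¬S = True
  (P ∧ K) ∧ ((S → ¬K) ↔ P) = True
    P ∧ K = True
    (S → ¬K) ↔ P = True
      S → ¬K = True
        ¬K = False
Both conjuncts True, so the formula holds.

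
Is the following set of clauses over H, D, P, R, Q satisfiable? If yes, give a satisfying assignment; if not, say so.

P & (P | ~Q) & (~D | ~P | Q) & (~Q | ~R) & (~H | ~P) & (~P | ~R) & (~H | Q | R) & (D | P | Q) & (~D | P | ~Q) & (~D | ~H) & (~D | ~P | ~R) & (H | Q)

H=F; D=T; P=T; R=F; Q=T

Unit clause (P) forces P = True.
In (~H | ~P) only ~H is left, so H = False.
In (~P | ~R) only ~R is left, so R = False.
In (H | Q) only Q is left, so Q = True.
Set D = True.
All clauses satisfied.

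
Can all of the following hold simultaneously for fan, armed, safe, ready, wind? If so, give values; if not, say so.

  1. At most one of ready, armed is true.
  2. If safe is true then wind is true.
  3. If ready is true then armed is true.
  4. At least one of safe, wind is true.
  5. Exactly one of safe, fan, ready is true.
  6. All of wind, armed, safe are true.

fan: False, armed: True, safe: True, ready: False, wind: True

  (1) {ready, armed}: 1 true — at most one ✓
  (2) safe=T ⇒ wind: T ✓
  (3) ready=F ⇒ armed: vacuous ✓
  (4) {safe, wind}: 2 true — at least one ✓
  (5) {safe, fan, ready}: 1 true — exactly one ✓
  (6) {wind, armed, safe}: all 3 true ✓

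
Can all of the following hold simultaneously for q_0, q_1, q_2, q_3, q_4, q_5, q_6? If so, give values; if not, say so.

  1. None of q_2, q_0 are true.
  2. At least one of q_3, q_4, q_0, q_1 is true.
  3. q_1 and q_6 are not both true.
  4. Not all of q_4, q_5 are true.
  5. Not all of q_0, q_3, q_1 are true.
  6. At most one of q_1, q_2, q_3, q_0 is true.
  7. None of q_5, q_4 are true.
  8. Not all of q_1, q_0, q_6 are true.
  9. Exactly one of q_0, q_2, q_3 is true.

q_0: False, q_1: False, q_2: False, q_3: True, q_4: False, q_5: False, q_6: False

  (1) {q_2, q_0}: 0 true — none ✓
  (2) {q_3, q_4, q_0, q_1}: 1 true — at least one ✓
  (3) q_1=F, q_6=F — not both ✓
  (4) {q_4, q_5}: 0/2 true — not all ✓
  (5) {q_0, q_3, q_1}: 1/3 true — not all ✓
  (6) {q_1, q_2, q_3, q_0}: 1 true — at most one ✓
  (7) {q_5, q_4}: 0 true — none ✓
  (8) {q_1, q_0, q_6}: 0/3 true — not all ✓
  (9) {q_0, q_2, q_3}: 1 true — exactly one ✓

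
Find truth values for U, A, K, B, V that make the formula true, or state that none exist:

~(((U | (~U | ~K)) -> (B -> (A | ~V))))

U: True, A: False, K: True, B: True, V: True

  ~(((U | (~U | ~K)) -> (B -> (A | ~V)))) = True
    (U | (~U | ~K)) -> (B -> (A | ~V)) = False
      U | (~U | ~K) = True
        ~U | ~K = False
          ~U = False
          ~K = False
      B -> (A | ~V) = False
        A | ~V = False
          ~V = False
The formula evaluates to True.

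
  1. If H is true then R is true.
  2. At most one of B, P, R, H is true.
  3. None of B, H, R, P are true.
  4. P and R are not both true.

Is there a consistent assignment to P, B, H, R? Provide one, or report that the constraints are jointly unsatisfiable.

P=F, B=F, H=F, R=F

  (1) H=F ⇒ R: vacuous ✓
  (2) {B, P, R, H}: 0 true — at most one ✓
  (3) {B, H, R, P}: 0 true — none ✓
  (4) P=F, R=F — not both ✓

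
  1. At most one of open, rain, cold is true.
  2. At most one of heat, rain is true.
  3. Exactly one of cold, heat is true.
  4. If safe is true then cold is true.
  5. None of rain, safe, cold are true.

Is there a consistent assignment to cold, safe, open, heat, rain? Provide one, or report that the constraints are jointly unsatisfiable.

cold: False, safe: False, open: False, heat: True, rain: False

  (1) {open, rain, cold}: 0 true — at most one ✓
  (2) {heat, rain}: 1 true — at most one ✓
  (3) {cold, heat}: 1 true — exactly one ✓
  (4) safe=F ⇒ cold: vacuous ✓
  (5) {rain, safe, cold}: 0 true — none ✓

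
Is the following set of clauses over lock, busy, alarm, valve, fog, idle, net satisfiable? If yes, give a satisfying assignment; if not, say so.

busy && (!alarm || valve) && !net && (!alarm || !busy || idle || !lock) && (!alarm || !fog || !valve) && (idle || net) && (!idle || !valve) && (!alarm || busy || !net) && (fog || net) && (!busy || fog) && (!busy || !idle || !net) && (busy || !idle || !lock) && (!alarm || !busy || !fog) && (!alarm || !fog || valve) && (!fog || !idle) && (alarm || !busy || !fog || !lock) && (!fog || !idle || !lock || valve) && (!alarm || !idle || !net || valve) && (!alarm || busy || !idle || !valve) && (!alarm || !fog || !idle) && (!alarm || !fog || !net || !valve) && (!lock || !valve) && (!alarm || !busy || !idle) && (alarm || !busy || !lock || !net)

The formula is unsatisfiable.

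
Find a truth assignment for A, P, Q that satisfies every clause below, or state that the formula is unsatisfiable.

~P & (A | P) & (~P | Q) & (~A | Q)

A = True, P = False, Q = True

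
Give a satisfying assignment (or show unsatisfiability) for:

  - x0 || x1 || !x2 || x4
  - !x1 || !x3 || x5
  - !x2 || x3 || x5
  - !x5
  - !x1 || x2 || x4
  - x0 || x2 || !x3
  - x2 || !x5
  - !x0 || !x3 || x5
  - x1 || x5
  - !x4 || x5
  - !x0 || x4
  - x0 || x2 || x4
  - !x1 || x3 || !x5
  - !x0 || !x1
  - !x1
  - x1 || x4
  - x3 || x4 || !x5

Case x1 = True:
  Clause (!x1) is falsified — contradiction.
Case x1 = False:
  (!x5) forces x5 = False.
  Clause (x1 || x5) is falsified — contradiction.
Both cases fail, so the formula is unsatisfiable.

The formula is unsatisfiable.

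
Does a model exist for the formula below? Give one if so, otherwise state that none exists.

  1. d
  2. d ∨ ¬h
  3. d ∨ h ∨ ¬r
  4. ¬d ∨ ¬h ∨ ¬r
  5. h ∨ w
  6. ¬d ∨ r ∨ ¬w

Unit clause (d) forces d = True.
Set r = False.
  then (¬d ∨ r ∨ ¬w) forces w = False.
  then (h ∨ w) forces h = True.
Check each clause:
  (d): d holds.
  (d ∨ ¬h): d holds.
  (d ∨ h ∨ ¬r): d holds.
  (¬d ∨ ¬h ∨ ¬r): ¬r holds.
  (h ∨ w): h holds.
  (¬d ∨ r ∨ ¬w): ¬w holds.
All clauses satisfied.

r = False; w = False; h = True; d = True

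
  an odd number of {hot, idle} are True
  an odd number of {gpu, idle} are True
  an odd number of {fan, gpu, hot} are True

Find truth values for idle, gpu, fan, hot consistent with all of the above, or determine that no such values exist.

idle: True, gpu: False, fan: True, hot: False

{hot, idle}: 1 true → odd ✓
{gpu, idle}: 1 true → odd ✓
{fan, gpu, hot}: 1 true → odd ✓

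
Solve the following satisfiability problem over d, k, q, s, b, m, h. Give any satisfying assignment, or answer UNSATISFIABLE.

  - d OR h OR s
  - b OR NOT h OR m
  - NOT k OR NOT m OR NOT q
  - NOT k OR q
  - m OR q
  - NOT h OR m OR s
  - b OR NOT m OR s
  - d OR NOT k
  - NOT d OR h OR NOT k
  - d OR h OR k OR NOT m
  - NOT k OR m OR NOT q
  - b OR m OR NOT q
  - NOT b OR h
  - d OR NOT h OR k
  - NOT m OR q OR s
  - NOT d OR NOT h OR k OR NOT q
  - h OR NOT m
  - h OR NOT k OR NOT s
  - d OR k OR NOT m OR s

d=T, k=F, q=F, s=T, b=T, m=T, h=T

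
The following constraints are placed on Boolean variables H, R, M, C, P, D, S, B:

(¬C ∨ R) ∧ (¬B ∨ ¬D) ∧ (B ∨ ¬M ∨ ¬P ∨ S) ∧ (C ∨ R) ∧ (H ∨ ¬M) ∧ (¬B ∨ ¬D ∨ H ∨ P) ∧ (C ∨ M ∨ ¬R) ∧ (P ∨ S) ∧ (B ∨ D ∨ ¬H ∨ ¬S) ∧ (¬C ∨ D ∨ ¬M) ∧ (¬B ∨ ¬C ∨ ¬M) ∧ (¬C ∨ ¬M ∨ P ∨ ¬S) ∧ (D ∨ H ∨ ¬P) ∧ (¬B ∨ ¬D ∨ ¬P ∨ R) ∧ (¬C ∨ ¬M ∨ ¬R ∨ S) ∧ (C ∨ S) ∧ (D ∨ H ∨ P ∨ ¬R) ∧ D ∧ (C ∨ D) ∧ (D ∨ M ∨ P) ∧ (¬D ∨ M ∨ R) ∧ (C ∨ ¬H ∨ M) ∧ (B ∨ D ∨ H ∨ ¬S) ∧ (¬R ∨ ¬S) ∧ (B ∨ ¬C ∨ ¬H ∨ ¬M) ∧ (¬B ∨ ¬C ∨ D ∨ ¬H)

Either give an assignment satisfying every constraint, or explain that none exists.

H = False; R = True; M = False; C = True; P = True; D = True; S = False; B = False

Unit clause (D) forces D = True.
In (¬B ∨ ¬D) only ¬B is left, so B = False.
Set H = False.
  then (H ∨ ¬M) forces M = False.
  then (¬D ∨ M ∨ R) forces R = True.
  then (¬R ∨ ¬S) forces S = False.
  then (C ∨ M ∨ ¬R) forces C = True.
  then (P ∨ S) forces P = True.
All clauses satisfied.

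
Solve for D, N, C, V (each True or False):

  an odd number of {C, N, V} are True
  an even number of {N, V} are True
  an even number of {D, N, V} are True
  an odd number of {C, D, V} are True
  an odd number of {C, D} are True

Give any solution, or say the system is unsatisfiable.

D: False, N: False, C: True, V: False

{C, N, V}: 1 true → odd ✓
{N, V}: 0 true → even ✓
{D, N, V}: 0 true → even ✓
{C, D, V}: 1 true → odd ✓
{C, D}: 1 true → odd ✓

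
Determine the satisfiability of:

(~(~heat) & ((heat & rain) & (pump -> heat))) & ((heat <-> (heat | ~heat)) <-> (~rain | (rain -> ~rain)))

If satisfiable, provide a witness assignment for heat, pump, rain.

No satisfying assignment exists.

Case heat = True: the formula simplifies to rain & (~rain | (rain -> ~rain)).
  rain = True: the conjunct ~rain | (rain -> ~rain) becomes ~True | (True -> False) = False.
  rain = False: the conjunct rain is False.
Case heat = False: the conjunct ~(~heat) becomes ~(~False) = False.
Both cases fail — unsatisfiable.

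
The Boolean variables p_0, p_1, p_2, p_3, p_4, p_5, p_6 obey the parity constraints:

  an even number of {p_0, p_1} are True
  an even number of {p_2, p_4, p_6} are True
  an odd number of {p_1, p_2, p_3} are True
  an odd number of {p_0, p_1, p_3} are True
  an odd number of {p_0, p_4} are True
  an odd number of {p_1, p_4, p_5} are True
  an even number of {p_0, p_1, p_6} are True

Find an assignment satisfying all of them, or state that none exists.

Adding constraints 1, 2, 3, 4, 5, 7 mod 2: every variable appears an even number of times on the left, so the left side is 0.
But the right sides sum to 1 (mod 2). 0 ≠ 1 — the system is inconsistent.

Unsatisfiable — no assignment works.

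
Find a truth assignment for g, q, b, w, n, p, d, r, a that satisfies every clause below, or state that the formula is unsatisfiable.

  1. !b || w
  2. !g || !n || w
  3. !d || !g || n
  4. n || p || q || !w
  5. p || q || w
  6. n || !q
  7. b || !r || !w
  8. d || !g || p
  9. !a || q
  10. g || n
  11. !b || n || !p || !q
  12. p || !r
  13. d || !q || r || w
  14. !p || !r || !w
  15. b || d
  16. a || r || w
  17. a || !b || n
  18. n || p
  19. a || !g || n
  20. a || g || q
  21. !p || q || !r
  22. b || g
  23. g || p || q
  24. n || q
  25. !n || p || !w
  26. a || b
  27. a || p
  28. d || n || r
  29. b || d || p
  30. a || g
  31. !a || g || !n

g = True, q = True, b = True, w = True, n = True, p = True, d = True, r = False, a = False

Set g = True.
Set q = True.
  then (n || !q) forces n = True.
  then (!g || !n || w) forces w = True.
  then (!n || p || !w) forces p = True.
  then (!p || !r || !w) forces r = False.
Set b = True.
Set d = True.
Set a = False.
All clauses satisfied.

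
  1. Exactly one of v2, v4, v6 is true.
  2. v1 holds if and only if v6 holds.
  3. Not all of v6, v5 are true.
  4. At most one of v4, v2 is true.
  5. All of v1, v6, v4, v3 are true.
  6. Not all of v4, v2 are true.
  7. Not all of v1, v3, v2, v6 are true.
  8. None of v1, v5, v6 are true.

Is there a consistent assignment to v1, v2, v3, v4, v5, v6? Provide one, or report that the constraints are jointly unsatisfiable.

UNSATISFIABLE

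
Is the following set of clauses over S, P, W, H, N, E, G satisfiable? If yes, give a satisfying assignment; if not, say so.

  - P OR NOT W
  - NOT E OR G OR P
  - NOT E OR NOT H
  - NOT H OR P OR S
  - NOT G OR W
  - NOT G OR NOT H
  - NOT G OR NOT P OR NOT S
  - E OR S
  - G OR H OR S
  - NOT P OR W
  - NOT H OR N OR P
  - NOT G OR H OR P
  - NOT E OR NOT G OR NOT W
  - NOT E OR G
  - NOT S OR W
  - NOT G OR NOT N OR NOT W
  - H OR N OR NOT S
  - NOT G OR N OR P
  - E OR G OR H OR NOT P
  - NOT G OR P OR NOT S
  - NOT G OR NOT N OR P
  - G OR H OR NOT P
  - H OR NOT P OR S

S: True; P: True; W: True; H: True; N: True; E: False; G: False

Try S = False:
  (E OR S) forces E = True.
  (NOT E OR NOT H) forces H = False.
  (G OR H OR S) forces G = True.
  (NOT G OR W) forces W = True.
  clause (NOT E OR NOT G OR NOT W) is falsified — backtrack.
So S = True.
  then (NOT S OR W) forces W = True.
  then (P OR NOT W) forces P = True.
  then (NOT G OR NOT P OR NOT S) forces G = False.
  then (NOT E OR G) forces E = False.
  then (E OR G OR H OR NOT P) forces H = True.
Set N = True.
All clauses satisfied.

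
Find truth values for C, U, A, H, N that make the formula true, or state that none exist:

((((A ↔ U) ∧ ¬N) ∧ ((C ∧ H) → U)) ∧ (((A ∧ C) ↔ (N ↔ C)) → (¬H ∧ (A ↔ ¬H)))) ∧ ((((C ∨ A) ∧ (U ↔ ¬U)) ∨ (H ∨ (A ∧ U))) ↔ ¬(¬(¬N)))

C=T, U=T, A=T, H=F, N=F

  (((A ↔ U) ∧ ¬N) ∧ ((C ∧ H) → U)) ∧ (((A ∧ C) ↔ (N ↔ C)) → (¬H ∧ (A ↔ ¬H))) = True
    ((A ↔ U) ∧ ¬N) ∧ ((C ∧ H) → U) = True
      (A ↔ U) ∧ ¬N = True
        A ↔ U = True
        ¬N = True
      (C ∧ H) → U = True
        C ∧ H = False
    ((A ∧ C) ↔ (N ↔ C)) → (¬H ∧ (A ↔ ¬H)) = True
      (A ∧ C) ↔ (N ↔ C) = False
        A ∧ C = True
        N ↔ C = False
      ¬H ∧ (A ↔ ¬H) = True
        ¬H = True
        A ↔ ¬H = True
          ¬H = True
  (((C ∨ A) ∧ (U ↔ ¬U)) ∨ (H ∨ (A ∧ U))) ↔ ¬(¬(¬N)) = True
    ((C ∨ A) ∧ (U ↔ ¬U)) ∨ (H ∨ (A ∧ U)) = True
      (C ∨ A) ∧ (U ↔ ¬U) = False
        C ∨ A = True
        U ↔ ¬U = False
          ¬U = False
      H ∨ (A ∧ U) = True
        A ∧ U = True
    ¬(¬(¬N)) = True
      ¬(¬N) = False
        ¬N = True
Both conjuncts True, so the formula holds.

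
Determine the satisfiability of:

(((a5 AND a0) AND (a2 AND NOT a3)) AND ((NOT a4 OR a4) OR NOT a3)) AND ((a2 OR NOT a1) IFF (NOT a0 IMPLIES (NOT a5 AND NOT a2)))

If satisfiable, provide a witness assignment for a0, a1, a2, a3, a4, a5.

a0: True, a1: False, a2: True, a3: False, a4: True, a5: True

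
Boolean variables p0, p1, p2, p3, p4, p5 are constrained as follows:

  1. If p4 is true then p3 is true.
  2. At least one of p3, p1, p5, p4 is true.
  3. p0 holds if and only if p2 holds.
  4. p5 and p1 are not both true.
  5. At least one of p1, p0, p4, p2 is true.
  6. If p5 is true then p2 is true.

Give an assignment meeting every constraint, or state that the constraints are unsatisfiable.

p0=T, p1=F, p2=T, p3=T, p4=T, p5=F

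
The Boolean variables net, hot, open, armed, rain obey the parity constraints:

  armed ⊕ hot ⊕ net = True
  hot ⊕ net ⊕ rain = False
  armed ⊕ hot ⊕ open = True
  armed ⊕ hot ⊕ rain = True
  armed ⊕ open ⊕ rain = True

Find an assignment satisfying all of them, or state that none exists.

net=F, hot=F, open=F, armed=T, rain=F

armed ⊕ hot ⊕ net = T ⊕ F ⊕ F = True ✓
hot ⊕ net ⊕ rain = F ⊕ F ⊕ F = False ✓
armed ⊕ hot ⊕ open = T ⊕ F ⊕ F = True ✓
armed ⊕ hot ⊕ rain = T ⊕ F ⊕ F = True ✓
armed ⊕ open ⊕ rain = T ⊕ F ⊕ F = True ✓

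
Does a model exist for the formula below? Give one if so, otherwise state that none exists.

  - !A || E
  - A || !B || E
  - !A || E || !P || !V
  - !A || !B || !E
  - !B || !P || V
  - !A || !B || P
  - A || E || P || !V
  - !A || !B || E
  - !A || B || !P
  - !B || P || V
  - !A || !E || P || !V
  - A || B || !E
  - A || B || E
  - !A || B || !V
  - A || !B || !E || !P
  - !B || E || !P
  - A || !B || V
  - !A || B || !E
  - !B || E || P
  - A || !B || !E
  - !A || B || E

Case E = True:
  If B = True:
    (!A || !B || !E) forces A = False.
    clause (A || !B || !E) is falsified.
  If B = False:
    (A || B || !E) forces A = True.
    clause (!A || B || !E) is falsified.
  Every sub-case reaches a contradiction.
Case E = False:
  (!A || E) forces A = False.
  (A || !B || E) forces B = False.
  Clause (A || B || E) is falsified — contradiction.
Both cases fail, so the formula is unsatisfiable.

Unsatisfiable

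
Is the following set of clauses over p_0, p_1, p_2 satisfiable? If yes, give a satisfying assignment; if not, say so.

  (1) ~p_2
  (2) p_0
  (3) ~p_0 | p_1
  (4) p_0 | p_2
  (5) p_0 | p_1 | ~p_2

p_0=T; p_1=T; p_2=F

Unit clause (~p_2) forces p_2 = False.
Unit clause (p_0) forces p_0 = True.
In (~p_0 | p_1) only p_1 is left, so p_1 = True.
All clauses satisfied.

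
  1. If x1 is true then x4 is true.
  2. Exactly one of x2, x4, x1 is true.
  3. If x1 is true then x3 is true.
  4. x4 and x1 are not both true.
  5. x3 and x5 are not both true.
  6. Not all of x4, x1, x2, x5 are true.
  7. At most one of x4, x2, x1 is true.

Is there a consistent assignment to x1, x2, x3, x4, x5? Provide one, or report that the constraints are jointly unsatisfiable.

x1=F, x2=T, x3=F, x4=F, x5=F

  (1) x1=F ⇒ x4: vacuous ✓
  (2) {x2, x4, x1}: 1 true — exactly one ✓
  (3) x1=F ⇒ x3: vacuous ✓
  (4) x4=F, x1=F — not both ✓
  (5) x3=F, x5=F — not both ✓
  (6) {x4, x1, x2, x5}: 1/4 true — not all ✓
  (7) {x4, x2, x1}: 1 true — at most one ✓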